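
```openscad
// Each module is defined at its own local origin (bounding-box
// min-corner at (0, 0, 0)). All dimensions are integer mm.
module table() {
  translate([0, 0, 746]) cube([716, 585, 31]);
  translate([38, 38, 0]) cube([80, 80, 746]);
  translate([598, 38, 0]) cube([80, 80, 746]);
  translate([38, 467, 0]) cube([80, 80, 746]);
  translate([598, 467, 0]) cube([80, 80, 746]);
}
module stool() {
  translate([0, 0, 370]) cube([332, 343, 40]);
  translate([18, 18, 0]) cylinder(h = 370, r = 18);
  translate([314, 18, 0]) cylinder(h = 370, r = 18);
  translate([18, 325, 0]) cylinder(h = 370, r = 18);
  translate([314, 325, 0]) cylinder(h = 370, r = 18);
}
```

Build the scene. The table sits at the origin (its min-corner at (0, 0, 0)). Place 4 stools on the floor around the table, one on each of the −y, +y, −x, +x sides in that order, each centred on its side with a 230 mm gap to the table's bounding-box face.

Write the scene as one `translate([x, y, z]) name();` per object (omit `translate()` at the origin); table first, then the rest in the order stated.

table();
translate([192, -573, 0]) stool();
translate([192, 815, 0]) stool();
translate([-562, 121, 0]) stool();
translate([946, 121, 0]) stool();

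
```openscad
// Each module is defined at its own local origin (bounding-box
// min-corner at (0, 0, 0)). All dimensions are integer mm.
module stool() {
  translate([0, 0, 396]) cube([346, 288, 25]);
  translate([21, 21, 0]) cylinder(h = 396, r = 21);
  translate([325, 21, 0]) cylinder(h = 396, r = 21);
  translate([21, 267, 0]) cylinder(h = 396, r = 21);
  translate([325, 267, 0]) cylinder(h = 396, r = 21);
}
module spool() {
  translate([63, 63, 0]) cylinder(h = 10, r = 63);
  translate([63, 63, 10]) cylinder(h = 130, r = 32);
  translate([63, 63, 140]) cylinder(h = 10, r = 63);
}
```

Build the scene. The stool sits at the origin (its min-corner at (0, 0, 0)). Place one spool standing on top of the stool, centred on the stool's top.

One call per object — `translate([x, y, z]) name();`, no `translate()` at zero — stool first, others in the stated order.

stool();
translate([110, 81, 421]) spool();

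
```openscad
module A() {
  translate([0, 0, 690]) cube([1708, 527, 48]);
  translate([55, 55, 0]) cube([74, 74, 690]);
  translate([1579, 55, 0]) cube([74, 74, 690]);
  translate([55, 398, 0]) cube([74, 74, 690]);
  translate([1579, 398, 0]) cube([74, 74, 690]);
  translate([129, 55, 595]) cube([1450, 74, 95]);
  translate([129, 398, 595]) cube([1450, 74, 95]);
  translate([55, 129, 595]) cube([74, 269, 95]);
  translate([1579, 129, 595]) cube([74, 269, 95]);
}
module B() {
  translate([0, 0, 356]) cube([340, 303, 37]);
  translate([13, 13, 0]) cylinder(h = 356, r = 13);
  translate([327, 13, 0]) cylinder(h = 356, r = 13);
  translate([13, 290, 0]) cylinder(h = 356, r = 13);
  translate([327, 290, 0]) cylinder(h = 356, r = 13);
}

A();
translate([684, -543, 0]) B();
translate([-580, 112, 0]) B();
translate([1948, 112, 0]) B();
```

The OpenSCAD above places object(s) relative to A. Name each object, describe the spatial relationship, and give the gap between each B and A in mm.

A is a table. B is a stool. Three stools sit around the table at the −y, −x, +x sides. The gap between each stool and the table is 240 mm.

Each stool's nearest face is 240 mm from the table's bounding box.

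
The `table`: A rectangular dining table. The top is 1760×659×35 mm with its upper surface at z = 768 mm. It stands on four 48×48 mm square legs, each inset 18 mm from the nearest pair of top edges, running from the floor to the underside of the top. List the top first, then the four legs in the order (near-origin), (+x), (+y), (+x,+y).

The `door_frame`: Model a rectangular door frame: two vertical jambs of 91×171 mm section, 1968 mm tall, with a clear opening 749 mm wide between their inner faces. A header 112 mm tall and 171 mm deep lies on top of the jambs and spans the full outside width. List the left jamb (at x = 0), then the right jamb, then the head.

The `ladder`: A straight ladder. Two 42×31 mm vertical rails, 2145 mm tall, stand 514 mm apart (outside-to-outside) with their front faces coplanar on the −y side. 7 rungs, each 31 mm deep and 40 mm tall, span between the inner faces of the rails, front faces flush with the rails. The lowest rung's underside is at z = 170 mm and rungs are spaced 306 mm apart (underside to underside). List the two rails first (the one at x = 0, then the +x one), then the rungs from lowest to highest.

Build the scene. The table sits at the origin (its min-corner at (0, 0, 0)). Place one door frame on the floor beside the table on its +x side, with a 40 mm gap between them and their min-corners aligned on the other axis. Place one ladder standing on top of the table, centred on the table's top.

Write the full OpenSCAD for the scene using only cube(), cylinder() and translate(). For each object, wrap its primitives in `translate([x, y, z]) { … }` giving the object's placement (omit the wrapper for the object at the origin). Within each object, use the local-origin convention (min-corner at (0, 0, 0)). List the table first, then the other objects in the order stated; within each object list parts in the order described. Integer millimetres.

translate([0, 0, 733]) cube([1760, 659, 35]);
translate([18, 18, 0]) cube([48, 48, 733]);
translate([1694, 18, 0]) cube([48, 48, 733]);
translate([18, 593, 0]) cube([48, 48, 733]);
translate([1694, 593, 0]) cube([48, 48, 733]);
translate([1800, 0, 0]) {
  cube([91, 171, 1968]);
  translate([840, 0, 0]) cube([91, 171, 1968]);
  translate([0, 0, 1968]) cube([931, 171, 112]);
}
translate([623, 314, 768]) {
  cube([42, 31, 2145]);
  translate([472, 0, 0]) cube([42, 31, 2145]);
  translate([42, 0, 170]) cube([430, 31, 40]);
  translate([42, 0, 476]) cube([430, 31, 40]);
  translate([42, 0, 782]) cube([430, 31, 40]);
  translate([42, 0, 1088]) cube([430, 31, 40]);
  translate([42, 0, 1394]) cube([430, 31, 40]);
  translate([42, 0, 1700]) cube([430, 31, 40]);
  translate([42, 0, 2006]) cube([430, 31, 40]);
}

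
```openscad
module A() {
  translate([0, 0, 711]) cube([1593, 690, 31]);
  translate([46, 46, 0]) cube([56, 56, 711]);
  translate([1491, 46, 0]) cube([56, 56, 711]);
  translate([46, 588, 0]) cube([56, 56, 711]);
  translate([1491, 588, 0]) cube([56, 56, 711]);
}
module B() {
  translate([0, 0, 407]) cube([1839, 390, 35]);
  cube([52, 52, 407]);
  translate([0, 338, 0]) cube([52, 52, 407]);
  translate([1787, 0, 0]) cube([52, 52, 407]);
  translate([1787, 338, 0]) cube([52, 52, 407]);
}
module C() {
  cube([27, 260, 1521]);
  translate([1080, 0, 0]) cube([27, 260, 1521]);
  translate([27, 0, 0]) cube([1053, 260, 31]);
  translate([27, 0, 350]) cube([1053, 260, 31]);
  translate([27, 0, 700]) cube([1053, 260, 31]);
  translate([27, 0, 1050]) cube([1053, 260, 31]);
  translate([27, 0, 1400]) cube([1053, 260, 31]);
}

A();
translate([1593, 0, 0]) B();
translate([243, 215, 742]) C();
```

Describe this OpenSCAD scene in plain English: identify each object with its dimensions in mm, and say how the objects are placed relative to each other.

A is a rectangular dining table. The top is 1593×690×31 mm with its upper surface at z = 742 mm. It stands on four 56×56 mm square legs, each inset 46 mm from the nearest pair of top edges, running from the floor to the underside of the top.

B is a bench: a 1839×390 mm seat slab, 35 mm thick, top at z = 442 mm, on four 52×52 mm square legs flush with the seat corners and standing on z = 0.

C is a bookshelf 1107 mm wide overall, 260 mm deep and 1521 mm tall. The two sides are 27 mm thick vertical panels. 5 horizontal shelves of 31 mm thickness span between the inner faces of the sides; the lowest shelf sits on the floor and shelves are stacked with a clear vertical gap of 319 mm between each pair.

The bench is against the table's +x side, with their −y faces flush. The bookshelf is on top of the table, centred.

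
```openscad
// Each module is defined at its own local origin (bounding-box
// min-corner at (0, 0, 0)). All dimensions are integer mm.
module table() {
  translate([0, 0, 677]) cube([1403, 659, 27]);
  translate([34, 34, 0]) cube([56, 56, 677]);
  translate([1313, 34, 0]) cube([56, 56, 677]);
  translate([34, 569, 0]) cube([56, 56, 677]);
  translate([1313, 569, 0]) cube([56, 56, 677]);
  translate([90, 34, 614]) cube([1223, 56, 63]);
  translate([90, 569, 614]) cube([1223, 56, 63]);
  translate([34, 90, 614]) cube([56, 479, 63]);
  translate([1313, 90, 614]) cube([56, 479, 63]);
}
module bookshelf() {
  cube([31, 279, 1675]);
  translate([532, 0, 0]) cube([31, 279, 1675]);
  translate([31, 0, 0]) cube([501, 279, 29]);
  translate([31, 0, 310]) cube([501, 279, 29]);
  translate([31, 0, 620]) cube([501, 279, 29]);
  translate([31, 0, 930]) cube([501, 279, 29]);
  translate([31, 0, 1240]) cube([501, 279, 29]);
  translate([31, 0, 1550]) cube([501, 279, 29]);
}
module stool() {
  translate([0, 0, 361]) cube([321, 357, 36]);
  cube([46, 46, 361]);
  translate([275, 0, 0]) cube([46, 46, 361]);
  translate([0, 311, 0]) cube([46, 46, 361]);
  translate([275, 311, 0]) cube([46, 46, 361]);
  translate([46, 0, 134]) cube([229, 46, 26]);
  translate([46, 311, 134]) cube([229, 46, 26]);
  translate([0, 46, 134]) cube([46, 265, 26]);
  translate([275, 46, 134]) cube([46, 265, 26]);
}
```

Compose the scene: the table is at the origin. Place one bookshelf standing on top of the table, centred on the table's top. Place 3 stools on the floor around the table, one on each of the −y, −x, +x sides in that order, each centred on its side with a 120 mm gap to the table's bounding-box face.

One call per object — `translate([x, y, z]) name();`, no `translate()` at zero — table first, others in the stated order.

table();
translate([420, 190, 704]) bookshelf();
translate([541, -477, 0]) stool();
translate([-441, 151, 0]) stool();
translate([1523, 151, 0]) stool();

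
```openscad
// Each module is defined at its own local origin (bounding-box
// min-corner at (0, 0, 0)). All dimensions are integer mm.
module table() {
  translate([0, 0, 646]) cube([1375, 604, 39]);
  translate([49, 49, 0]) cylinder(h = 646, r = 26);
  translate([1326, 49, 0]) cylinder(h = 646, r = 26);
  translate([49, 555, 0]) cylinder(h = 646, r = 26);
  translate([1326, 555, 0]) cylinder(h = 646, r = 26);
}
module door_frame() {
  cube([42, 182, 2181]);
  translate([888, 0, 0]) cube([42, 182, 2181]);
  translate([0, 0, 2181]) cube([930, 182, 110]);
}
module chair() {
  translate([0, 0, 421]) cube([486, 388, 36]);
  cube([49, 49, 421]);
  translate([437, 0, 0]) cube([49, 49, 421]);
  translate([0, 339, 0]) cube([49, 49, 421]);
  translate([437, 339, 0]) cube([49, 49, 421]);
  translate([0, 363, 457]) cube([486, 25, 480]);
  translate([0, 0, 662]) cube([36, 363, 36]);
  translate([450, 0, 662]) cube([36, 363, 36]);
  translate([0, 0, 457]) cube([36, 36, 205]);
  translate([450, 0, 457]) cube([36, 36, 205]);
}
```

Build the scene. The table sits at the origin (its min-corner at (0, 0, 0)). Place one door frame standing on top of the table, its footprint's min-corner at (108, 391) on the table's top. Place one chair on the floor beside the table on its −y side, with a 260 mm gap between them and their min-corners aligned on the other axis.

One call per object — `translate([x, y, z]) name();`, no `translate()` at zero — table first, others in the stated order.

table();
translate([108, 391, 685]) door_frame();
translate([0, -648, 0]) chair();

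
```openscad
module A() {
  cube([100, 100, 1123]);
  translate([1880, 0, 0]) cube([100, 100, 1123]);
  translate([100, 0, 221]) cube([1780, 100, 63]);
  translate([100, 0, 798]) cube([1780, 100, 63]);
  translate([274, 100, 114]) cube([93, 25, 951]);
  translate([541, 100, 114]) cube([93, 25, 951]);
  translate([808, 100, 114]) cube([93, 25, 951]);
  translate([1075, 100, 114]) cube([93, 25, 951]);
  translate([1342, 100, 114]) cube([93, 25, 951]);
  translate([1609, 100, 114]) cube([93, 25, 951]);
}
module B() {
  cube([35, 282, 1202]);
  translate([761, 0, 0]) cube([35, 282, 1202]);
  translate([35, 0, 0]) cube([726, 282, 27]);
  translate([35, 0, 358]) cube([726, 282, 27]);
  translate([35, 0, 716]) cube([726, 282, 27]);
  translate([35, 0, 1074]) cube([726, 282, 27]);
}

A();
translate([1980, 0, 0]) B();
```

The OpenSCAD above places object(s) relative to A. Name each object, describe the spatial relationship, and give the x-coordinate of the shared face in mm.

A is a fence section. B is a bookshelf. The bookshelf is against the fence section's +x side, with their −y faces flush. The x-coordinate of the shared face is 1980 mm.

The fence section's +x face and the bookshelf's −x face are both at x = 1980 mm.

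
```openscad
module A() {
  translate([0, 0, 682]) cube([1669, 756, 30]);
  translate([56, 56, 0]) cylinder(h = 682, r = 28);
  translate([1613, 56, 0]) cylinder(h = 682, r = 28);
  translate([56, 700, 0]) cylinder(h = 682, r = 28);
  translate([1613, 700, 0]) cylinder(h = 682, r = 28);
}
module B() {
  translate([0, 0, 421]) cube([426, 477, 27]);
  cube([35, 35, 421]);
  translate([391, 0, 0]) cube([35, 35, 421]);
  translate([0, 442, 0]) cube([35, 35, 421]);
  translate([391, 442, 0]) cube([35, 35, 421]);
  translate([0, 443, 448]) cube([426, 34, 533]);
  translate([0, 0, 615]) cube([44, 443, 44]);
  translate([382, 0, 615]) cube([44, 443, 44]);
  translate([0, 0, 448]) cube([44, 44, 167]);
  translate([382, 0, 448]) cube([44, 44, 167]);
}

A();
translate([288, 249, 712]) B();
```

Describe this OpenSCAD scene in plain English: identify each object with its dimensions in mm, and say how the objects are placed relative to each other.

A is a table with a 1669×756 mm rectangular top, 30 mm thick, top surface at z = 712 mm, supported by four round legs of 56 mm diameter, each leg's bounding box inset 28 mm from the nearest pair of top edges, running from the floor.

B is a chair: 426×477 mm seat, 27 mm thick, top at z = 448 mm, on four 35 mm square corner legs flush with the seat edges. A 34 mm thick backrest slab spans the full seat width, extending 533 mm above the seat top, its back face flush with the seat's +y edge. Two armrests of 44×44 mm section run along each side from the seat's front edge to the front of the backrest, top faces 211 mm above the seat top and outer faces flush with the seat's x-edges; a 44×44 mm post under the front of each armrest stands on the seat at the front corner.

The chair is on top of the table.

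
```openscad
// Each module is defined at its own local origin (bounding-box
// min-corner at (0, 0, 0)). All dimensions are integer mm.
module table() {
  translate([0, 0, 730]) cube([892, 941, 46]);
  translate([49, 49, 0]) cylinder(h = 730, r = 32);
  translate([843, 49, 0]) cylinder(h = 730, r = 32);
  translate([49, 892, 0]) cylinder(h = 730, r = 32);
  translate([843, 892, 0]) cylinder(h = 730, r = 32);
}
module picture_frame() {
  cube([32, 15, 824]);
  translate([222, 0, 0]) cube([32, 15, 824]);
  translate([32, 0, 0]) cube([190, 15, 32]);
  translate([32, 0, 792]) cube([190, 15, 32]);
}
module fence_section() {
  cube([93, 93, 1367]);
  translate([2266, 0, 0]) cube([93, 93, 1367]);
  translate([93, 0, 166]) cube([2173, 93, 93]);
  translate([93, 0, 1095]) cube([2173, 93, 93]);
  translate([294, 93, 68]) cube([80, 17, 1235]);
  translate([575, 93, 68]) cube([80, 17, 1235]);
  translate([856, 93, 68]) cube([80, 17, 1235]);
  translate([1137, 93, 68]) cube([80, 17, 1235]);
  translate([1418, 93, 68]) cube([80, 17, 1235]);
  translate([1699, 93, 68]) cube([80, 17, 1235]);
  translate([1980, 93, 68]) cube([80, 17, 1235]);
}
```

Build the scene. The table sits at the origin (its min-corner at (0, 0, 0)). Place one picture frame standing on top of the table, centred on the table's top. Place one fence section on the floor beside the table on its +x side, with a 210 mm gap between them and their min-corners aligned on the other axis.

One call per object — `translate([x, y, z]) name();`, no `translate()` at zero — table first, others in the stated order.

table();
translate([319, 463, 776]) picture_frame();
translate([1102, 0, 0]) fence_section();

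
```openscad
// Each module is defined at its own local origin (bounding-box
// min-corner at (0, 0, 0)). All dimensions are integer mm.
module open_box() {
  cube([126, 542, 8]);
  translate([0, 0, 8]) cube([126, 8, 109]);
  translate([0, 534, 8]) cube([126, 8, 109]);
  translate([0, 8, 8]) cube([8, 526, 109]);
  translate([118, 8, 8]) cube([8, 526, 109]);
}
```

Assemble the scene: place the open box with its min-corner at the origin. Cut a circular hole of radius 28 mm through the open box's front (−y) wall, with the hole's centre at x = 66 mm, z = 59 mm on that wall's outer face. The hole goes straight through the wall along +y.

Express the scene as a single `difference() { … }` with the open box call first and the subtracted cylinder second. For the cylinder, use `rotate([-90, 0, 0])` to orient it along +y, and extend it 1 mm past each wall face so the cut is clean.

difference() {
  open_box();
  translate([66, -1, 59]) rotate([-90, 0, 0]) cylinder(h = 10, r = 28);
}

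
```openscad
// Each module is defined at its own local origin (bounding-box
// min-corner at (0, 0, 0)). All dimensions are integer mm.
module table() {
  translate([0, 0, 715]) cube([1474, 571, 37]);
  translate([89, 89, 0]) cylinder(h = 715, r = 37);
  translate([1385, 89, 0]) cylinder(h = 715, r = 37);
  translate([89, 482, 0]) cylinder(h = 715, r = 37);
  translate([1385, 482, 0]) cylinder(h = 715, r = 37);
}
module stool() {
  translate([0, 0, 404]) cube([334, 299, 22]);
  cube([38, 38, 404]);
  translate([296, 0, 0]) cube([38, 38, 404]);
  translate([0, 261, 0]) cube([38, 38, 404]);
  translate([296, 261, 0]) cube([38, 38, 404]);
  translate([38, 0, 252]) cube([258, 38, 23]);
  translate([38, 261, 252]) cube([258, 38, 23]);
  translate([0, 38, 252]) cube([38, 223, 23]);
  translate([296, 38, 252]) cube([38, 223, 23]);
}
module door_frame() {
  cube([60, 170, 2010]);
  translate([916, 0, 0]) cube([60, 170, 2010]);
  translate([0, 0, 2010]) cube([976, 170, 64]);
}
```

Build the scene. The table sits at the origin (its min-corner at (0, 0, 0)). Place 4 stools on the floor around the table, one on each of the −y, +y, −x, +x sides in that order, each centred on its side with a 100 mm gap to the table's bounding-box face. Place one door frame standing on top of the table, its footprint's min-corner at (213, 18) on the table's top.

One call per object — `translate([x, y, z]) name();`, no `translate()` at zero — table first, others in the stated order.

table();
translate([570, -399, 0]) stool();
translate([570, 671, 0]) stool();
translate([-434, 136, 0]) stool();
translate([1574, 136, 0]) stool();
translate([213, 18, 752]) door_frame();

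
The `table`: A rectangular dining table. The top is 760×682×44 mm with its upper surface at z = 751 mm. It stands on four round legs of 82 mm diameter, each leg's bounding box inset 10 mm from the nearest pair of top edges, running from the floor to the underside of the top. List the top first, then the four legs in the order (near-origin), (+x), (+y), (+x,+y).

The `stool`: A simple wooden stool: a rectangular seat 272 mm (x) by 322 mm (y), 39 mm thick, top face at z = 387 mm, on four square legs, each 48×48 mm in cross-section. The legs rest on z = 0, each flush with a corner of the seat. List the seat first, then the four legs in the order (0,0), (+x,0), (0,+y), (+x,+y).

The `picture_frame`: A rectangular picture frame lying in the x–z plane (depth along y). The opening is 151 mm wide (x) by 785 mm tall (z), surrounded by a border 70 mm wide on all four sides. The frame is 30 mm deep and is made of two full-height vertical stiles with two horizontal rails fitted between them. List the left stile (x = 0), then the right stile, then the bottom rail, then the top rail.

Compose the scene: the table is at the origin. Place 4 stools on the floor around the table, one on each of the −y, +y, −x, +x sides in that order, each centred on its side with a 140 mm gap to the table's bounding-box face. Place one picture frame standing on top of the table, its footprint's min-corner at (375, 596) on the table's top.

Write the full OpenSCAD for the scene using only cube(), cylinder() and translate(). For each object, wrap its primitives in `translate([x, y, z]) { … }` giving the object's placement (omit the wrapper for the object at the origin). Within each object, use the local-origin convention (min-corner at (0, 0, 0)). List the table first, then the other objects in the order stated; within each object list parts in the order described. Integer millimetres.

translate([0, 0, 707]) cube([760, 682, 44]);
translate([51, 51, 0]) cylinder(h = 707, r = 41);
translate([709, 51, 0]) cylinder(h = 707, r = 41);
translate([51, 631, 0]) cylinder(h = 707, r = 41);
translate([709, 631, 0]) cylinder(h = 707, r = 41);
translate([244, -462, 0]) {
  translate([0, 0, 348]) cube([272, 322, 39]);
  cube([48, 48, 348]);
  translate([224, 0, 0]) cube([48, 48, 348]);
  translate([0, 274, 0]) cube([48, 48, 348]);
  translate([224, 274, 0]) cube([48, 48, 348]);
}
translate([244, 822, 0]) {
  translate([0, 0, 348]) cube([272, 322, 39]);
  cube([48, 48, 348]);
  translate([224, 0, 0]) cube([48, 48, 348]);
  translate([0, 274, 0]) cube([48, 48, 348]);
  translate([224, 274, 0]) cube([48, 48, 348]);
}
translate([-412, 180, 0]) {
  translate([0, 0, 348]) cube([272, 322, 39]);
  cube([48, 48, 348]);
  translate([224, 0, 0]) cube([48, 48, 348]);
  translate([0, 274, 0]) cube([48, 48, 348]);
  translate([224, 274, 0]) cube([48, 48, 348]);
}
translate([900, 180, 0]) {
  translate([0, 0, 348]) cube([272, 322, 39]);
  cube([48, 48, 348]);
  translate([224, 0, 0]) cube([48, 48, 348]);
  translate([0, 274, 0]) cube([48, 48, 348]);
  translate([224, 274, 0]) cube([48, 48, 348]);
}
translate([375, 596, 751]) {
  cube([70, 30, 925]);
  translate([221, 0, 0]) cube([70, 30, 925]);
  translate([70, 0, 0]) cube([151, 30, 70]);
  translate([70, 0, 855]) cube([151, 30, 70]);
}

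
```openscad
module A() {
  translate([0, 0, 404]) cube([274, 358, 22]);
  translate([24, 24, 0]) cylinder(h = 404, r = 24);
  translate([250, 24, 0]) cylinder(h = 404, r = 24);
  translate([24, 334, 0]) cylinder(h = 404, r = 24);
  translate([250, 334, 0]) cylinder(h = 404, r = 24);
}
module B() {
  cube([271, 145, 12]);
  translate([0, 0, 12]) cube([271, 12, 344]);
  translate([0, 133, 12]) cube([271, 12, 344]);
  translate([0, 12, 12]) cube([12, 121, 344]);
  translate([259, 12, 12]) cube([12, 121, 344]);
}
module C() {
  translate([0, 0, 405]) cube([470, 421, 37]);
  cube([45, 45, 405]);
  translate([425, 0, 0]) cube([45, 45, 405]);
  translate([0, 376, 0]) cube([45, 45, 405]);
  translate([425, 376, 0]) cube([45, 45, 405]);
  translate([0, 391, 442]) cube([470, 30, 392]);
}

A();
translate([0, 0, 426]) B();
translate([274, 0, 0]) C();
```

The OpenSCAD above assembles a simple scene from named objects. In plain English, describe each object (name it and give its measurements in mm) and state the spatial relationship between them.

A is a four-legged stool. The seat is a 274×358×22 mm slab whose top surface is at z = 426 mm; four round legs, each 48 mm in diameter, run from the floor (z = 0) to the underside of the seat, each leg's axis is inset half a diameter from the nearest pair of seat edges (so the leg's bounding box is flush with the corner).

B is an open storage box with external size 271×145×356 mm and wall thickness 12 mm (the base is also 12 mm thick). The base covers the whole footprint; the four walls stand on the base, with the y-facing walls full-width and the x-facing walls fitting between their inner faces.

C is a chair. The seat is a 470×421×37 mm slab with its top at z = 442 mm, on four 45×45 mm corner legs (flush with the seat edges, standing on z = 0). A flat backrest 30 mm thick, 392 mm tall, spans the full seat width and rises from the seat top along its +y edge, rear face flush with the rear of the seat.

The open box is on top of the stool. The chair is against the stool's +x side, with their −y faces flush.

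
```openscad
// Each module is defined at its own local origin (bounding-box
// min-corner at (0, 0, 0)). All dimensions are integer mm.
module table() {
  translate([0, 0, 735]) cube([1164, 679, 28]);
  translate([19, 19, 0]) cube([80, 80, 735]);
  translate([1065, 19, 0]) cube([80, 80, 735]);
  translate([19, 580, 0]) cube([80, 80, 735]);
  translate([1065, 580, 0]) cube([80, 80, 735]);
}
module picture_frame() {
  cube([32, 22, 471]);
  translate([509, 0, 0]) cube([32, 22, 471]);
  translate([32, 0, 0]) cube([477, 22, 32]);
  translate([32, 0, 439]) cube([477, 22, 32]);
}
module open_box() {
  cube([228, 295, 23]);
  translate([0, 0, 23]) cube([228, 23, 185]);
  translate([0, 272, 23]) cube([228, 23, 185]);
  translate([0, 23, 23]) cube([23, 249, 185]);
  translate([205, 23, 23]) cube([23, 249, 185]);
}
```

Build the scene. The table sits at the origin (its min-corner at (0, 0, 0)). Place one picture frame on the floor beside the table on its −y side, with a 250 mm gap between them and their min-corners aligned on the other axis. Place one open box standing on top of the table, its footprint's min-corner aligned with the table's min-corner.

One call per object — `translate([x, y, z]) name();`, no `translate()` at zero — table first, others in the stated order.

table();
translate([0, -272, 0]) picture_frame();
translate([0, 0, 763]) open_box();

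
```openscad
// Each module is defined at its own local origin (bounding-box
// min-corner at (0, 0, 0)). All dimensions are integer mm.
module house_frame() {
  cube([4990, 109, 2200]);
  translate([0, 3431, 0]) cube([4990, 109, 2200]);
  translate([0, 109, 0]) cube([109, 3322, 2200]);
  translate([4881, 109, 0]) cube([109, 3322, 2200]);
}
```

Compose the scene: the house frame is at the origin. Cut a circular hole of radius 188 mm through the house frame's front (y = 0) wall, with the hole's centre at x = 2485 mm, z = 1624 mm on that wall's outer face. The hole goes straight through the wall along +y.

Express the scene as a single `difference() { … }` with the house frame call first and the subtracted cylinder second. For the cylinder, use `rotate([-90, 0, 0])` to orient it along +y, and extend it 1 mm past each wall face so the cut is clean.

difference() {
  house_frame();
  translate([2485, -1, 1624]) rotate([-90, 0, 0]) cylinder(h = 111, r = 188);
}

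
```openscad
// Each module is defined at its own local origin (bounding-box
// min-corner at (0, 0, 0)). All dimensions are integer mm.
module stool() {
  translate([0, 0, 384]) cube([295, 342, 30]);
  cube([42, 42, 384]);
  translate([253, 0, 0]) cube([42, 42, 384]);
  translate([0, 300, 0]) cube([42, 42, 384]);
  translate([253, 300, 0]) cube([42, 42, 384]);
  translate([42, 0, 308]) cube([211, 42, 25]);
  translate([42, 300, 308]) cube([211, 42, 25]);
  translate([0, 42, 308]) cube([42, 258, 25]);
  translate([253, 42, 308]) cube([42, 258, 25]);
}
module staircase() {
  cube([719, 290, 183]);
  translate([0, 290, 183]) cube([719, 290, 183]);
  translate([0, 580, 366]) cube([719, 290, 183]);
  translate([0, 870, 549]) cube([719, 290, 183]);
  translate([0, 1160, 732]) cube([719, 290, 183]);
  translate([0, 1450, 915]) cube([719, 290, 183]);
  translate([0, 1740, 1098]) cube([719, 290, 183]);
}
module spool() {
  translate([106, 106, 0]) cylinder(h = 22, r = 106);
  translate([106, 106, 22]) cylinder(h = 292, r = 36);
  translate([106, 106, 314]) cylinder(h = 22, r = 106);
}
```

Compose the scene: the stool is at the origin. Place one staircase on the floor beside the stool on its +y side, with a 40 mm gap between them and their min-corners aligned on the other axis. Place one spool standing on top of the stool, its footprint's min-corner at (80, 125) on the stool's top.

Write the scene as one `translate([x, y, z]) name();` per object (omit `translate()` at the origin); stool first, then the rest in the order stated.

stool();
translate([0, 382, 0]) staircase();
translate([80, 125, 414]) spool();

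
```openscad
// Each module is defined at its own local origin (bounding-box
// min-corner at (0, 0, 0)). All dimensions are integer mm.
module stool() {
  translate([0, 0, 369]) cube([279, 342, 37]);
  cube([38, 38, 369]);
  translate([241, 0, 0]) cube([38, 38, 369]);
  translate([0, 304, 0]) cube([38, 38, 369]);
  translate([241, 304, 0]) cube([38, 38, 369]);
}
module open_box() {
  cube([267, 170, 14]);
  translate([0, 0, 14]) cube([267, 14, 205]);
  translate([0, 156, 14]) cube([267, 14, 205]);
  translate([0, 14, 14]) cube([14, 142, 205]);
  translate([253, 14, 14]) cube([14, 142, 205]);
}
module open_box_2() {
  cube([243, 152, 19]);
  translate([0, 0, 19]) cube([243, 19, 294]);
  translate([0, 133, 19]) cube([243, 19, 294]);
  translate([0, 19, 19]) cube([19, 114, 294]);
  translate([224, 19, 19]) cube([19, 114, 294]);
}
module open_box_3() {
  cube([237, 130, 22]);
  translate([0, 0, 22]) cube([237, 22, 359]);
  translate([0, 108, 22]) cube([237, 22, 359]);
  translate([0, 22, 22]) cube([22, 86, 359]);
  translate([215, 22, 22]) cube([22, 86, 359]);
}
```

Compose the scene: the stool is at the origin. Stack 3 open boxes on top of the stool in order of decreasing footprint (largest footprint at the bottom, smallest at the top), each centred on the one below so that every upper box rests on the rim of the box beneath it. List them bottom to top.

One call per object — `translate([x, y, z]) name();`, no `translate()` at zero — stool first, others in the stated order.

stool();
translate([6, 86, 406]) open_box();
translate([18, 95, 625]) open_box_2();
translate([21, 106, 938]) open_box_3();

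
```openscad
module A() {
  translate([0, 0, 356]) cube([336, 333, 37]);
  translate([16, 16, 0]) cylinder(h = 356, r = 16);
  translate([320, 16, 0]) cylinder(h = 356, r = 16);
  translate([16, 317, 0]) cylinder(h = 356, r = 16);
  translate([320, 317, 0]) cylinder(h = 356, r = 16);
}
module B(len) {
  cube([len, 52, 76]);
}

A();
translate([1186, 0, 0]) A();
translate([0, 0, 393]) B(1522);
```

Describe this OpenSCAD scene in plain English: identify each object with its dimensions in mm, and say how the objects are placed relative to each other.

A is a simple wooden stool: a rectangular seat 336 mm (x) by 333 mm (y), 37 mm thick, top face at z = 393 mm, on four round legs, each 32 mm in diameter. The legs rest on z = 0, each leg's axis is inset half a diameter from the nearest pair of seat edges (so the leg's bounding box is flush with the corner).

B is a rectangular beam 1522 mm long (x), 52 mm deep (y), 76 mm thick (z).

The beam spans the tops of two stools placed 850 mm apart, resting at z = 393 mm.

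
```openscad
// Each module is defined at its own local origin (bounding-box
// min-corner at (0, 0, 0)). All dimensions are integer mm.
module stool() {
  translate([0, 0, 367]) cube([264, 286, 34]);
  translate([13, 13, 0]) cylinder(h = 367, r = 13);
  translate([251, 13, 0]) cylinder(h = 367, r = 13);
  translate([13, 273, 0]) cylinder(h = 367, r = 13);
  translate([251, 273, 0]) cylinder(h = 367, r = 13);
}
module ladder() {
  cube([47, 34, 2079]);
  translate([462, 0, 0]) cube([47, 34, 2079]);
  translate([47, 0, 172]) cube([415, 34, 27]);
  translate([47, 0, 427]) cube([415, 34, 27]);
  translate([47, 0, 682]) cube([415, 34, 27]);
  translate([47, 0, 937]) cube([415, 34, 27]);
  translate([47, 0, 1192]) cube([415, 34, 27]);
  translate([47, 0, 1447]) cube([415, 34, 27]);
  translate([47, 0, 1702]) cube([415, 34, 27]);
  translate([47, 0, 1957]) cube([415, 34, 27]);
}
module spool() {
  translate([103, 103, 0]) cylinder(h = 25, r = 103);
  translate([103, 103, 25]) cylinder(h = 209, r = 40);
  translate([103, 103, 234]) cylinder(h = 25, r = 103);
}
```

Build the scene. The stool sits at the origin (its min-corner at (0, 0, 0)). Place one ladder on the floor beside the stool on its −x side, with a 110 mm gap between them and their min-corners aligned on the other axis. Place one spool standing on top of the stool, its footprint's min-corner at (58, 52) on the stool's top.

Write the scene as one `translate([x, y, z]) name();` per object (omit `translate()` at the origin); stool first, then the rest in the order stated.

stool();
translate([-619, 0, 0]) ladder();
translate([58, 52, 401]) spool();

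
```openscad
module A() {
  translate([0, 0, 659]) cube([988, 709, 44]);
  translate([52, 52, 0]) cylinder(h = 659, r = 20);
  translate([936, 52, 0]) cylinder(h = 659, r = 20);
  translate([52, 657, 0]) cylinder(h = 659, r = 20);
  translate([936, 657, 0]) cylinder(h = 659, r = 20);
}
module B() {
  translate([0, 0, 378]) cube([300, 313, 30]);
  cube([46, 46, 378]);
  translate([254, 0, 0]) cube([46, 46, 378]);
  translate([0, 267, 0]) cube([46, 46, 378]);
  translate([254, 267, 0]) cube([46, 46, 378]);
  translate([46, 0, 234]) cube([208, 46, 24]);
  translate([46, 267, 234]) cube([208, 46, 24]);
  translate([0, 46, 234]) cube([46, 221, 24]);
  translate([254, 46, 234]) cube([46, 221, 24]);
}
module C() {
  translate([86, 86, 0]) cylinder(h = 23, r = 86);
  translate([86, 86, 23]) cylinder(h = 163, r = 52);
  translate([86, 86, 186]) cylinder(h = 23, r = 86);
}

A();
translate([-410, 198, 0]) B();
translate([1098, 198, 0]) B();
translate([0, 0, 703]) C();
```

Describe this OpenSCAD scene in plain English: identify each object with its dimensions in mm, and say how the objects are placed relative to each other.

A is a rectangular dining table. The top is 988×709×44 mm with its upper surface at z = 703 mm. It stands on four round legs of 40 mm diameter, each leg's bounding box inset 32 mm from the nearest pair of top edges, running from the floor to the underside of the top.

B is a four-legged stool. The seat is a 300×313×30 mm slab whose top surface is at z = 408 mm; four square legs, each 46×46 mm in cross-section, run from the floor (z = 0) to the underside of the seat, each flush with a corner of the seat. Four stretchers, 46 mm wide and 24 mm tall, connect adjacent legs with their undersides at z = 234 mm, each running between the inner faces of the legs it joins and aligned with the legs' outer faces on the other axis.

C is a spool: two coaxial disc flanges of radius 86 mm and thickness 23 mm, joined by a core cylinder of radius 52 mm and height 163 mm. The lower flange rests on z = 0 and the three cylinders share a vertical axis.

Two stools sit around the table at the −x, +x sides. The spool is on top of the table.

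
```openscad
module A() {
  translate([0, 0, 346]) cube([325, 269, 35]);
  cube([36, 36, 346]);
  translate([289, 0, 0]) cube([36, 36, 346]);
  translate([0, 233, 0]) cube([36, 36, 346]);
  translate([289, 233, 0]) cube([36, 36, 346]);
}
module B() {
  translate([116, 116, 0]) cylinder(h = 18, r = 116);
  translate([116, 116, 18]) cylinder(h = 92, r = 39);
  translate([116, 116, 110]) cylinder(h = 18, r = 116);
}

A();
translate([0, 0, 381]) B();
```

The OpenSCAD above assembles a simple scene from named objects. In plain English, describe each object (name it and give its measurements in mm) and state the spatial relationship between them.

A is a four-legged stool. The seat is 325×269 mm, 35 mm thick, top at z = 381 mm. It stands on four square legs, each 36×36 mm in cross-section, from z = 0 to the seat underside, each flush with a corner of the seat.

B is a spool: two coaxial disc flanges of radius 116 mm and thickness 18 mm, joined by a core cylinder of radius 39 mm and height 92 mm. The lower flange rests on z = 0 and the three cylinders share a vertical axis.

The spool is on top of the stool.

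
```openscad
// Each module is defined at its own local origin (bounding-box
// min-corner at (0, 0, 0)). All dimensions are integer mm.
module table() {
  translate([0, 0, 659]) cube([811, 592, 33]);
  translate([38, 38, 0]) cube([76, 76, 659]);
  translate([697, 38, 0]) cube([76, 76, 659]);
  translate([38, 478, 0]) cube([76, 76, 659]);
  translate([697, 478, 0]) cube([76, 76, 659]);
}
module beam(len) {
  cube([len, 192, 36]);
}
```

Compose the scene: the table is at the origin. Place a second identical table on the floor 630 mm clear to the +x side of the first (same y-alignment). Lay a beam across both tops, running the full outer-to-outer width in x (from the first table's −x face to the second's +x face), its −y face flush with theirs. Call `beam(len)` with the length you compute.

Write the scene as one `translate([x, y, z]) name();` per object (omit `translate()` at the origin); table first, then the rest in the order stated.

table();
translate([1441, 0, 0]) table();
translate([0, 0, 692]) beam(2252);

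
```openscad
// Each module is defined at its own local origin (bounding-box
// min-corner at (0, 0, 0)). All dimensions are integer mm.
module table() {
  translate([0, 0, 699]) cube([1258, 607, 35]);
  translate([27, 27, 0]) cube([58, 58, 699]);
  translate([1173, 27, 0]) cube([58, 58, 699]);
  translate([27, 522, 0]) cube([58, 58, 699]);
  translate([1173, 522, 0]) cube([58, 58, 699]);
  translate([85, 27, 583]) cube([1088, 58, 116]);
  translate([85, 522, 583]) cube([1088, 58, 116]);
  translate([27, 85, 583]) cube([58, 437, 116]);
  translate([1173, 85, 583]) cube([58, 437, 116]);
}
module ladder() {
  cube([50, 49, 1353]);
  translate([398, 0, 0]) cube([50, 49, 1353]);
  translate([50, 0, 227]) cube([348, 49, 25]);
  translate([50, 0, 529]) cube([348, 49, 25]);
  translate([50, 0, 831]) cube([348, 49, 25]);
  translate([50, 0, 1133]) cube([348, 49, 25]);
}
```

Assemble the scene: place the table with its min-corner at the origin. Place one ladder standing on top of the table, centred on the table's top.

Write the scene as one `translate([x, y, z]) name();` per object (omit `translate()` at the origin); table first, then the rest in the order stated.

table();
translate([405, 279, 734]) ladder();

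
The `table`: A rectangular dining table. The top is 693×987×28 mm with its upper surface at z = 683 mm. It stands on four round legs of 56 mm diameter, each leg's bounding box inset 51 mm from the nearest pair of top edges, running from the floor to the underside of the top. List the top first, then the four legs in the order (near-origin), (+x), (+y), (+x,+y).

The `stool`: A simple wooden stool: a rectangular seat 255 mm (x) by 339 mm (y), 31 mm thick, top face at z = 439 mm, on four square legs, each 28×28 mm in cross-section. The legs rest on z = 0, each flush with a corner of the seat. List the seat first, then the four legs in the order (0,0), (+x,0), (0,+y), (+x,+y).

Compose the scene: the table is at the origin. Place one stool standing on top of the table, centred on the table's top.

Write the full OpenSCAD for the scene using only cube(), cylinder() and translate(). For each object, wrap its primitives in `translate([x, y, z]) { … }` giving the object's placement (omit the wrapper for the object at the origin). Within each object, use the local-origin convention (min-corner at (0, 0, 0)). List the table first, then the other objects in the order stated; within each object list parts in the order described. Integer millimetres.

translate([0, 0, 655]) cube([693, 987, 28]);
translate([79, 79, 0]) cylinder(h = 655, r = 28);
translate([614, 79, 0]) cylinder(h = 655, r = 28);
translate([79, 908, 0]) cylinder(h = 655, r = 28);
translate([614, 908, 0]) cylinder(h = 655, r = 28);
translate([219, 324, 683]) {
  translate([0, 0, 408]) cube([255, 339, 31]);
  cube([28, 28, 408]);
  translate([227, 0, 0]) cube([28, 28, 408]);
  translate([0, 311, 0]) cube([28, 28, 408]);
  translate([227, 311, 0]) cube([28, 28, 408]);
}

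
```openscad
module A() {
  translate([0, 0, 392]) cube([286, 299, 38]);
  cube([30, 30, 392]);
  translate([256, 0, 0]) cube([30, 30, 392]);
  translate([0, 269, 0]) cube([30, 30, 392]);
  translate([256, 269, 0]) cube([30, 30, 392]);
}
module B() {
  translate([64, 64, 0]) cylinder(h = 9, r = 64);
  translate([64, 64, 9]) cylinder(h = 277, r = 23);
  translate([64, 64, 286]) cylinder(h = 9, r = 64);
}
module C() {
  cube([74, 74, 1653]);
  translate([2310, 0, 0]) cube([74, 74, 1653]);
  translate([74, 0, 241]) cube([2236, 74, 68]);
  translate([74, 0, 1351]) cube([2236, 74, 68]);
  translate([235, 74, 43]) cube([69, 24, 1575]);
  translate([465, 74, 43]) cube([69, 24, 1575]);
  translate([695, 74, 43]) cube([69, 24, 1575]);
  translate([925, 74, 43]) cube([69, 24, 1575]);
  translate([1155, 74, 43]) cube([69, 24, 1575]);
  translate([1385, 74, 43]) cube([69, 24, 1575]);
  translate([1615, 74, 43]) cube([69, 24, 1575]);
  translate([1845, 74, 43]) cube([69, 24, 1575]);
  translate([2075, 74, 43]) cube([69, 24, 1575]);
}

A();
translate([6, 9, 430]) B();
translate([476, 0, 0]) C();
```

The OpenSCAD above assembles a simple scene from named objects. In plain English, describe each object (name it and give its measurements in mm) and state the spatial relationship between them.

A is a four-legged stool. The seat is a 286×299×38 mm slab whose top surface is at z = 430 mm; four square legs, each 30×30 mm in cross-section, run from the floor (z = 0) to the underside of the seat, each flush with a corner of the seat.

B is a spool: two coaxial disc flanges of radius 64 mm and thickness 9 mm, joined by a core cylinder of radius 23 mm and height 277 mm. The lower flange rests on z = 0 and the three cylinders share a vertical axis.

C is a fence section. Two 74×74 mm posts, 1653 mm tall, stand on the floor with a clear span of 2236 mm between their inner faces. Two horizontal rails of 74×68 mm section span the gap between the posts with their undersides at z = 241 mm and z = 1351 mm, flush with the posts' −y face. 9 pickets, each 69 mm wide, 24 mm thick and 1575 mm tall, are fixed to the +y face of the rails with their bottoms at z = 43 mm, evenly spaced across the span with equal gaps (rounded down to the nearest mm) at the −x end and between each pair — any rounding remainder accumulates at the +x end.

The spool is on top of the stool. The fence section is on the floor beside the stool on its +x side.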